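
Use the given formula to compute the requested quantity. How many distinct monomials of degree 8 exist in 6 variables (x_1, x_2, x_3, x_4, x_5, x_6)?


The number of degree-8 monomials in 6 variables is C(d+n-1, n-1).
= C(8+6-1, 6-1) = C(13, 5)
= 1287

1287


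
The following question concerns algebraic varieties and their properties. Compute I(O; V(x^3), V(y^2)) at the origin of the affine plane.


The intersection multiplicity of V(x^a) and V(y^b) at the origin is:
I(O; V(x^3), V(y^2)) = dim_k(k[x,y]/(x^3, y^2))
A basis for k[x,y]/(x^3, y^2) is the set of monomials x^i * y^j
where 0 <= i < 3 and 0 <= j < 2.
The number of such monomials is 3 * 2 = 6

6


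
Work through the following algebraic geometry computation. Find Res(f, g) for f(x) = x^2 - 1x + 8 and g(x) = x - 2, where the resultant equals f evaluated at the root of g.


For Res(f, x - c), we evaluate f at x = c.
f(2) = 2^2 - 1*2 + 8
= 4 - 2 + 8
= 2 + 8 = 10
Res(f, g) = 10

10


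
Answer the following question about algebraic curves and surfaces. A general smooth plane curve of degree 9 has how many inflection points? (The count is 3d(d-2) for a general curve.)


For a general smooth plane curve C of degree d, the inflection points are
the intersection of C with its Hessian curve, which has degree 3(d-2).
By Bezout, the total intersection number is d * 3(d-2) = 9 * 21 = 189.
For a general curve every flex is ordinary, so each contributes
multiplicity 1 to C·Hess(C), and the number of distinct inflection
points is 3d(d-2).
Inflection points = 3*9*(9-2) = 3*9*7 = 189

189


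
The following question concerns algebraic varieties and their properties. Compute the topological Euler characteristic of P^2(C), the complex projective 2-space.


The complex projective space P^2 has one cell in each even real dimension 0, 2, ..., 4.
The cohomology groups are H^{2k}(P^2) = Z for k = 0,...,2, and 0 otherwise.
Euler characteristic = sum of Betti numbers = 1 per even-dimensional cohomology group.
chi(P^2) = 2 + 1 = 3

3


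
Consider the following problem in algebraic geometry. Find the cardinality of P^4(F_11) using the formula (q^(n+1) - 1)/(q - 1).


P^4(F_11) has (q^(n+1) - 1)/(q - 1) points.
= 11^4 + 11^3 + 11^2 + 11^1 + 11^0
= 14641 + 1331 + 121 + 11 + 1
= 16105

16105


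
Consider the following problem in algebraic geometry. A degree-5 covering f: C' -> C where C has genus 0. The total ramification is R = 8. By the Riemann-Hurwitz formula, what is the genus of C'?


Riemann-Hurwitz formula: 2g' - 2 = d(2g - 2) + R
Given: d = 5, g = 0, R = 8
2g' - 2 = 5*(2*0 - 2) + 8
2g' - 2 = 5*(-2) + 8
2g' - 2 = -10 + 8 = -2
2g' = 0
g' = 0

0


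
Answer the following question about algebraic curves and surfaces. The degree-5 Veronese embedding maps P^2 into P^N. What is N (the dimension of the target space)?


The Veronese embedding v_d: P^n -> P^N maps each point to all
degree-d monomials in n+1 homogeneous coordinates.
N = C(n+d, d) - 1
N = C(2+5, 5) - 1
N = C(7, 5) - 1
C(7, 5) = 21
N = 21 - 1 = 20

20


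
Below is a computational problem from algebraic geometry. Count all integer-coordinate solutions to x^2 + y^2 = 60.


Systematically check integer values of x where x^2 <= 60.
For each valid x, check if 60 - x^2 is a perfect square.
Total integer solutions found: 0

0


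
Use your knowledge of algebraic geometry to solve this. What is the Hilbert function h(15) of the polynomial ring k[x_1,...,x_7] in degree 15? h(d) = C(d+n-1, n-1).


The Hilbert function for the polynomial ring in 7 variables is:
h(d) = C(d+n-1, n-1)
h(15) = C(15+7-1, 7-1) = C(21, 6)
= 21! / (6! * 15!)
= 54264

54264


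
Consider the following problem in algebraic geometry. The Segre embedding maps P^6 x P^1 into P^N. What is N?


The Segre embedding maps P^m x P^n into P^N via
all products of coordinates from each factor.
N = (m+1)(n+1) - 1
N = (6+1)(1+1) - 1
N = 7*2 - 1
N = 14 - 1 = 13

13


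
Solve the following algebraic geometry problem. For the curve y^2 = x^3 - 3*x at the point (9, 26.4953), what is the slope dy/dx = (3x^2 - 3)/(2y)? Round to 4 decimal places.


Using implicit differentiation of y^2 = x^3 - 3*x:
2y * dy/dx = 3x^2 - 3
dy/dx = (3x^2 - 3)/(2y)
Numerator: 3*9^2 - 3 = 240
Denominator: 2*26.4953 = 52.9906
dy/dx = 240/52.9906 = 4.5291

4.5291


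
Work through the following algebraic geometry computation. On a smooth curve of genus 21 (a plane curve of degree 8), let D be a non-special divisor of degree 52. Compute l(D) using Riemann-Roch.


First, compute the genus of a smooth plane curve of degree 8:
g = (d-1)(d-2)/2 = (8-1)(8-2)/2 = 21
For a non-special divisor D (i.e., h^1(D) = 0), Riemann-Roch gives:
l(D) = deg(D) - g + 1
Since deg(D) = 52 >= 2g - 1 = 41, D is non-special.
l(D) = 52 - 21 + 1 = 32

32


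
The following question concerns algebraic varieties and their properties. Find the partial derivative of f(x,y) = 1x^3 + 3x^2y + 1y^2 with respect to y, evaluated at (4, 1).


df/dy = 3*x^2 + 2*1*y^1
At (4,1): 3*4^2 + 2*1*1^1
= 48 + 2
= 50

50


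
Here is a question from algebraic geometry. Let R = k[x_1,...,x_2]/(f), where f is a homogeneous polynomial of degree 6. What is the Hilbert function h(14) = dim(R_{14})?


For R = k[x_1,...,x_n]/(f) with f homogeneous of degree e:
The Hilbert series is (1 - t^e)/(1 - t)^n.
So h(d) = C(d+n-1, n-1) - C(d-e+n-1, n-1) for d >= e.
With n=2, e=6, d=14:
C(14+2-1, 2-1) = C(15, 1) = 15
C(14-6+2-1, 2-1) = C(9, 1) = 9
h(14) = 15 - 9 = 6

6


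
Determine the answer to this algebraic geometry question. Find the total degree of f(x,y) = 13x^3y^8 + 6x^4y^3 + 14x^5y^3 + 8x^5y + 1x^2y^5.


Examine each term for its total degree (sum of exponents).
  Term '13x^3y^8' has total degree 3+8 = 11.
  Term '6x^4y^3' has total degree 4+3 = 7.
  Term '14x^5y^3' has total degree 5+3 = 8.
  Term '8x^5y' has total degree 5+1 = 6.
  Term '1x^2y^5' has total degree 2+5 = 7.
The maximum total degree among all terms is 11.

11


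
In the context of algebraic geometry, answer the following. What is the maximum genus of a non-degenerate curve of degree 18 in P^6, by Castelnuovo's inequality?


Castelnuovo's bound: write d - 1 = m(r-1) + epsilon with 0 <= epsilon < r-1.
d - 1 = 18 - 1 = 17
r - 1 = 6 - 1 = 5
17 = 3*5 + 2, so m = 3, epsilon = 2
pi(d, r) = m(m-1)(r-1)/2 + m*epsilon
= 3*2*5/2 + 3*2
= 30/2 + 6
= 15 + 6 = 21

21


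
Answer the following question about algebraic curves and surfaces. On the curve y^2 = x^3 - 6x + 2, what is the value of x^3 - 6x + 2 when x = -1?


Compute x^3 - 6x + 2 at x = -1:
x^3 = (-1)^3 = -1
(-6)*x = (-6)*(-1) = 6
Sum: -1 + 6 + 2 = 7

7


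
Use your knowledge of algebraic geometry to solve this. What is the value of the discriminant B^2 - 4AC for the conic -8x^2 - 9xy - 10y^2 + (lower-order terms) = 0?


The discriminant of a conic Ax^2 + Bxy + Cy^2 + ... = 0 is B^2 - 4AC.
B^2 = (-9)^2 = 81
4AC = 4*(-8)*(-10) = 320
Discriminant = 81 - 320 = -239

-239


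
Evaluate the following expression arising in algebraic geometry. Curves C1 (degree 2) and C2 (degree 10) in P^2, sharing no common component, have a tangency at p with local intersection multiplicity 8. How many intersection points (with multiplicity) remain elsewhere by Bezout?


By Bezout's theorem, the total intersection number is d1 * d2.
Total = 2 * 10 = 20
Intersection multiplicity at p = 8
Remaining intersections = 20 - 8 = 12

12


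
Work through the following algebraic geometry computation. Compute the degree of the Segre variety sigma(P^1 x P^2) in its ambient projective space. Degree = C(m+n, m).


The degree of the Segre variety P^1 x P^2 is C(m+n, m).
= C(3, 1)
= 3

3


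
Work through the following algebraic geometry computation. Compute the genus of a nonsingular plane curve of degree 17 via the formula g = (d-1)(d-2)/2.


Using the genus formula for smooth plane curves:
g = (d-1)(d-2)/2
g = (17-1)(17-2)/2
g = 16*15/2
g = 240/2 = 120

120


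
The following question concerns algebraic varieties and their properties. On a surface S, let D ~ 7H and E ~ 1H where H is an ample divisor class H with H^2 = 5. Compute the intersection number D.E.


Using bilinearity of the intersection pairing on a surface S:
(aH).(bH) = ab * (H.H)
We have H^2 = 5.
D.E = (7H).(1H) = 7*1*5
= 7*5
= 35

35


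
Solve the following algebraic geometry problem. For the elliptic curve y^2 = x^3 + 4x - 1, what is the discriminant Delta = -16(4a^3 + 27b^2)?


Compute each component:
4a^3 = 4*4^3 = 4*64 = 256
27b^2 = 27*(-1)^2 = 27*1 = 27
4a^3 + 27b^2 = 256 + 27 = 283
Delta = -16*283 = -4528

-4528


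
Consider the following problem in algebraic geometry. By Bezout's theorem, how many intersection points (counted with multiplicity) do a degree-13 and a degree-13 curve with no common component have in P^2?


Bezout's theorem states the intersection count equals the product of degrees.
Intersection count = 13 * 13 = 169

169


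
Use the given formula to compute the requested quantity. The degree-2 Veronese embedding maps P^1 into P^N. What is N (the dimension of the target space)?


The Veronese embedding v_d: P^n -> P^N maps each point to all
degree-d monomials in n+1 homogeneous coordinates.
N = C(n+d, d) - 1
N = C(1+2, 2) - 1
N = C(3, 2) - 1
C(3, 2) = 3
N = 3 - 1 = 2

2


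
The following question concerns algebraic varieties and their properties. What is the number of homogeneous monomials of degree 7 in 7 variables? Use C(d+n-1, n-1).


The number of degree-7 monomials in 7 variables is C(d+n-1, n-1).
= C(7+7-1, 7-1) = C(13, 6)
= 1716

1716


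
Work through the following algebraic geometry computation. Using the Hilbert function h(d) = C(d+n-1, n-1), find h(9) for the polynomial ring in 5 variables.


The Hilbert function for the polynomial ring in 5 variables is:
h(d) = C(d+n-1, n-1)
h(9) = C(9+5-1, 5-1) = C(13, 4)
= 13! / (4! * 9!)
= 715

715


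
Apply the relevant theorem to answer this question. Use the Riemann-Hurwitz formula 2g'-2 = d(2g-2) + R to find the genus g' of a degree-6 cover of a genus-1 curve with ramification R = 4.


Riemann-Hurwitz formula: 2g' - 2 = d(2g - 2) + R
Given: d = 6, g = 1, R = 4
2g' - 2 = 6*(2*1 - 2) + 4
2g' - 2 = 6*0 + 4
2g' - 2 = 0 + 4 = 4
2g' = 6
g' = 3

3


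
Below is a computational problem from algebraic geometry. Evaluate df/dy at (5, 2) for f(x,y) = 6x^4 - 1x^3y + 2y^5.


df/dy = (-1)*x^3 + 5*2*y^4
At (5,2): (-1)*5^3 + 5*2*2^4
= -125 + 160
= 35

35


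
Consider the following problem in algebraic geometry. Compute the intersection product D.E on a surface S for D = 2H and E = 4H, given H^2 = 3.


Using bilinearity of the intersection pairing on a surface S:
(aH).(bH) = ab * (H.H)
We have H^2 = 3.
D.E = (2H).(4H) = 2*4*3
= 8*3
= 24

24


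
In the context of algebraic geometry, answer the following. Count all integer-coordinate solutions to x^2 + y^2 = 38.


Systematically check integer values of x where x^2 <= 38.
For each valid x, check if 38 - x^2 is a perfect square.
Total integer solutions found: 0

0


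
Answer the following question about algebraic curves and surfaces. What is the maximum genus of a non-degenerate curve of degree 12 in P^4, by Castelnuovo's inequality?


Castelnuovo's bound: write d - 1 = m(r-1) + epsilon with 0 <= epsilon < r-1.
d - 1 = 12 - 1 = 11
r - 1 = 4 - 1 = 3
11 = 3*3 + 2, so m = 3, epsilon = 2
pi(d, r) = m(m-1)(r-1)/2 + m*epsilon
= 3*2*3/2 + 3*2
= 18/2 + 6
= 9 + 6 = 15

15


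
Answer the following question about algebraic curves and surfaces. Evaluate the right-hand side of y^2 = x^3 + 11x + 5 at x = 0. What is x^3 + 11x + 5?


Compute x^3 + 11x + 5 at x = 0:
x^3 = 0^3 = 0
11*x = 11*0 = 0
Sum: 0 + 0 + 5 = 5

5


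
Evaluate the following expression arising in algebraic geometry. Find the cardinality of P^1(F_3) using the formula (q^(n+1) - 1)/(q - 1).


P^1(F_3) has (q^(n+1) - 1)/(q - 1) points.
= 3^1 + 3^0
= 3 + 1
= 4

4


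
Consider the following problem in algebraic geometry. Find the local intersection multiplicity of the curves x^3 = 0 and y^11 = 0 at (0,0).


The intersection multiplicity of V(x^a) and V(y^b) at the origin is:
I(O; V(x^3), V(y^11)) = dim_k(k[x,y]/(x^3, y^11))
A basis for k[x,y]/(x^3, y^11) is the set of monomials x^i * y^j
where 0 <= i < 3 and 0 <= j < 11.
The number of such monomials is 3 * 11 = 33

33


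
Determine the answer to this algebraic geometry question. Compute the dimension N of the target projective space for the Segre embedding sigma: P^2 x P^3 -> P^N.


The Segre embedding maps P^m x P^n into P^N via
all products of coordinates from each factor.
N = (m+1)(n+1) - 1
N = (2+1)(3+1) - 1
N = 3*4 - 1
N = 12 - 1 = 11

11


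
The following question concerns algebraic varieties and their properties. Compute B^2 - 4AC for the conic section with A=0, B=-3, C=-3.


The discriminant of a conic Ax^2 + Bxy + Cy^2 + ... = 0 is B^2 - 4AC.
B^2 = (-3)^2 = 9
4AC = 4*0*(-3) = 0
Discriminant = 9 + 0 = 9

9


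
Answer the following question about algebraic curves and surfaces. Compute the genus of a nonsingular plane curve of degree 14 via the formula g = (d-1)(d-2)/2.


Using the genus formula for smooth plane curves:
g = (d-1)(d-2)/2
g = (14-1)(14-2)/2
g = 13*12/2
g = 156/2 = 78

78


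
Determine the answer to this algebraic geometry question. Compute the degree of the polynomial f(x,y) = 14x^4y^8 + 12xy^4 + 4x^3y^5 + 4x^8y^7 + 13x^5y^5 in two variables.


Examine each term for its total degree (sum of exponents).
  Term '14x^4y^8' has total degree 4+8 = 12.
  Term '12xy^4' has total degree 1+4 = 5.
  Term '4x^3y^5' has total degree 3+5 = 8.
  Term '4x^8y^7' has total degree 8+7 = 15.
  Term '13x^5y^5' has total degree 5+5 = 10.
The maximum total degree among all terms is 15.

15


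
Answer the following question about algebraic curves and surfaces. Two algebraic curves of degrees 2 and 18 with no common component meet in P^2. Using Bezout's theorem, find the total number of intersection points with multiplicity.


Bezout's theorem states the intersection count equals the product of degrees.
Intersection count = 2 * 18 = 36

36


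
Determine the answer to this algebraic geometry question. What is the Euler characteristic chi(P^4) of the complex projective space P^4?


The complex projective space P^4 has one cell in each even real dimension 0, 2, ..., 8.
The cohomology groups are H^{2k}(P^4) = Z for k = 0,...,4, and 0 otherwise.
Euler characteristic = sum of Betti numbers = 1 per even-dimensional cohomology group.
chi(P^4) = 4 + 1 = 5

5


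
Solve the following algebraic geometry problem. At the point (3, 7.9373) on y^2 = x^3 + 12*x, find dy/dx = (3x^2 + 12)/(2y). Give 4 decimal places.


Using implicit differentiation of y^2 = x^3 + 12*x:
2y * dy/dx = 3x^2 + 12
dy/dx = (3x^2 + 12)/(2y)
Numerator: 3*3^2 + 12 = 39
Denominator: 2*7.9373 = 15.8746
dy/dx = 39/15.8746 = 2.4568

2.4568


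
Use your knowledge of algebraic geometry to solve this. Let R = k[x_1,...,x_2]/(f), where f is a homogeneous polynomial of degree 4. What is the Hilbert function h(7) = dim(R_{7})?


For R = k[x_1,...,x_n]/(f) with f homogeneous of degree e:
The Hilbert series is (1 - t^e)/(1 - t)^n.
So h(d) = C(d+n-1, n-1) - C(d-e+n-1, n-1) for d >= e.
With n=2, e=4, d=7:
C(7+2-1, 2-1) = C(8, 1) = 8
C(7-4+2-1, 2-1) = C(4, 1) = 4
h(7) = 8 - 4 = 4

4


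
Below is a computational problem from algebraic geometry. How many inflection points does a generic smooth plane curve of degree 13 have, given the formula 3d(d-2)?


For a general smooth plane curve C of degree d, the inflection points are
the intersection of C with its Hessian curve, which has degree 3(d-2).
By Bezout, the total intersection number is d * 3(d-2) = 13 * 33 = 429.
For a general curve every flex is ordinary, so each contributes
multiplicity 1 to C·Hess(C), and the number of distinct inflection
points is 3d(d-2).
Inflection points = 3*13*(13-2) = 3*13*11 = 429

429


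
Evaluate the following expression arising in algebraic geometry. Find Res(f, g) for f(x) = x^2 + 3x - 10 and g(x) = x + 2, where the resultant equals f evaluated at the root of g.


For Res(f, x - c), we evaluate f at x = c.
f(-2) = (-2)^2 + 3*(-2) - 10
= 4 - 6 - 10
= -2 - 10 = -12
Res(f, g) = -12

-12


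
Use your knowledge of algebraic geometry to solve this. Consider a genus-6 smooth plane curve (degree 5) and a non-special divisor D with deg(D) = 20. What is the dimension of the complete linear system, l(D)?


First, compute the genus of a smooth plane curve of degree 5:
g = (d-1)(d-2)/2 = (5-1)(5-2)/2 = 6
For a non-special divisor D (i.e., h^1(D) = 0), Riemann-Roch gives:
l(D) = deg(D) - g + 1
Since deg(D) = 20 >= 2g - 1 = 11, D is non-special.
l(D) = 20 - 6 + 1 = 15

15


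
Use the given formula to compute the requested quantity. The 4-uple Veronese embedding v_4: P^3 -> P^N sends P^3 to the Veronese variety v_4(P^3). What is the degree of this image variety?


The Veronese variety v_4(P^3) has degree d^r.
d^r = 4^3 = 64

64


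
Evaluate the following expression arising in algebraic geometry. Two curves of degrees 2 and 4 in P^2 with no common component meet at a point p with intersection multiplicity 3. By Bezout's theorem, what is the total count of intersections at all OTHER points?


By Bezout's theorem, the total intersection number is d1 * d2.
Total = 2 * 4 = 8
Intersection multiplicity at p = 3
Remaining intersections = 8 - 3 = 5

5


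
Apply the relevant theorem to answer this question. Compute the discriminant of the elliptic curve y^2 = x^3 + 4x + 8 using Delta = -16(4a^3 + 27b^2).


Compute each component:
4a^3 = 4*4^3 = 4*64 = 256
27b^2 = 27*8^2 = 27*64 = 1728
4a^3 + 27b^2 = 256 + 1728 = 1984
Delta = -16*1984 = -31744

-31744


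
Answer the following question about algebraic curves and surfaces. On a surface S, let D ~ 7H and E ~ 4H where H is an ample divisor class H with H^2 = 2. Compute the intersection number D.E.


Using bilinearity of the intersection pairing on a surface S:
(aH).(bH) = ab * (H.H)
We have H^2 = 2.
D.E = (7H).(4H) = 7*4*2
= 28*2
= 56

56


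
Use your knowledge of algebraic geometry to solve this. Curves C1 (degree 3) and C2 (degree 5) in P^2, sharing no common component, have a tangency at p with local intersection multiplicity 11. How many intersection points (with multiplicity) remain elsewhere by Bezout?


By Bezout's theorem, the total intersection number is d1 * d2.
Total = 3 * 5 = 15
Intersection multiplicity at p = 11
Remaining intersections = 15 - 11 = 4

4


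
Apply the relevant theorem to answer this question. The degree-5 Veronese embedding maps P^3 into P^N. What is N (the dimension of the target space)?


The Veronese embedding v_d: P^n -> P^N maps each point to all
degree-d monomials in n+1 homogeneous coordinates.
N = C(n+d, d) - 1
N = C(3+5, 5) - 1
N = C(8, 5) - 1
C(8, 5) = 56
N = 56 - 1 = 55

55


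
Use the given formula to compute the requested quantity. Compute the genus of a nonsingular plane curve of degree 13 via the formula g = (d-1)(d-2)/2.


Using the genus formula for smooth plane curves:
g = (d-1)(d-2)/2
g = (13-1)(13-2)/2
g = 12*11/2
g = 132/2 = 66

66


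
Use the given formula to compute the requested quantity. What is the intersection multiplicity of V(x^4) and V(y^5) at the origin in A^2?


The intersection multiplicity of V(x^a) and V(y^b) at the origin is:
I(O; V(x^4), V(y^5)) = dim_k(k[x,y]/(x^4, y^5))
A basis for k[x,y]/(x^4, y^5) is the set of monomials x^i * y^j
where 0 <= i < 4 and 0 <= j < 5.
The number of such monomials is 4 * 5 = 20

20


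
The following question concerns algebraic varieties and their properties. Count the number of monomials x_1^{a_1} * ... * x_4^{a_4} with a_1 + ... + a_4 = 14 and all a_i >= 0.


The number of degree-14 monomials in 4 variables is C(d+n-1, n-1).
= C(14+4-1, 4-1) = C(17, 3)
= 680

680


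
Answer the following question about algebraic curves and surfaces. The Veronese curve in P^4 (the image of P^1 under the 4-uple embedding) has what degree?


The rational normal curve in P^4 is the image of P^1 under the 4-uple Veronese.
A general hyperplane in P^4 pulls back to a degree-4 form on P^1, which has 4 zeros,
so the curve meets a general hyperplane in 4 points. Degree = 4.

4


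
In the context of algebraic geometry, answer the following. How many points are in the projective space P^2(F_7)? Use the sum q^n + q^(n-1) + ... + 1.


P^2(F_7) has (q^(n+1) - 1)/(q - 1) points.
= 7^2 + 7^1 + 7^0
= 49 + 7 + 1
= 57

57


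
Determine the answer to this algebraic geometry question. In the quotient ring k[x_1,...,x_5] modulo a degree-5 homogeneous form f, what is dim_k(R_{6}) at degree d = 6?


For R = k[x_1,...,x_n]/(f) with f homogeneous of degree e:
The Hilbert series is (1 - t^e)/(1 - t)^n.
So h(d) = C(d+n-1, n-1) - C(d-e+n-1, n-1) for d >= e.
With n=5, e=5, d=6:
C(6+5-1, 5-1) = C(10, 4) = 210
C(6-5+5-1, 5-1) = C(5, 4) = 5
h(6) = 210 - 5 = 205

205


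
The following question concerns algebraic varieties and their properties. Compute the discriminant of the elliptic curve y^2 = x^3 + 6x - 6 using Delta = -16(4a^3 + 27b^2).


Compute each component:
4a^3 = 4*6^3 = 4*216 = 864
27b^2 = 27*(-6)^2 = 27*36 = 972
4a^3 + 27b^2 = 864 + 972 = 1836
Delta = -16*1836 = -29376

-29376


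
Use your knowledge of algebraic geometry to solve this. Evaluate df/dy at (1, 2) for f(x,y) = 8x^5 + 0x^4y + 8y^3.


df/dy = 0*x^4 + 3*8*y^2
At (1,2): 0*1^4 + 3*8*2^2
= 0 + 96
= 96

96


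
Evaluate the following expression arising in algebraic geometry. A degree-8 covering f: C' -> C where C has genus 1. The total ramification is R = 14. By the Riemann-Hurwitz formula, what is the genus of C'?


Riemann-Hurwitz formula: 2g' - 2 = d(2g - 2) + R
Given: d = 8, g = 1, R = 14
2g' - 2 = 8*(2*1 - 2) + 14
2g' - 2 = 8*0 + 14
2g' - 2 = 0 + 14 = 14
2g' = 16
g' = 8

8


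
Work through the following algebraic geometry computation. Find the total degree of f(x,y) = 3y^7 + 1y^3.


Examine each term for its total degree (sum of exponents).
  Term '3y^7' has total degree 0+7 = 7.
  Term '1y^3' has total degree 0+3 = 3.
The maximum total degree among all terms is 7.

7


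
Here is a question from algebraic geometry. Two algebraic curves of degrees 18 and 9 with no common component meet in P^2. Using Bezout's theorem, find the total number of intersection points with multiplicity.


Bezout's theorem states the intersection count equals the product of degrees.
Intersection count = 18 * 9 = 162

162


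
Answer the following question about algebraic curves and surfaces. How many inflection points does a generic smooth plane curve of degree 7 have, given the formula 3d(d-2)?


For a general smooth plane curve C of degree d, the inflection points are
the intersection of C with its Hessian curve, which has degree 3(d-2).
By Bezout, the total intersection number is d * 3(d-2) = 7 * 15 = 105.
For a general curve every flex is ordinary, so each contributes
multiplicity 1 to C·Hess(C), and the number of distinct inflection
points is 3d(d-2).
Inflection points = 3*7*(7-2) = 3*7*5 = 105

105


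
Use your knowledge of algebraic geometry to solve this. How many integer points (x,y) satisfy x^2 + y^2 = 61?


Systematically check integer values of x where x^2 <= 61.
For each valid x, check if 61 - x^2 is a perfect square.
x=5: 61 - 25 = 36, sqrt = 6 (valid)
x=6: 61 - 36 = 25, sqrt = 5 (valid)
Total integer solutions found: 8

8


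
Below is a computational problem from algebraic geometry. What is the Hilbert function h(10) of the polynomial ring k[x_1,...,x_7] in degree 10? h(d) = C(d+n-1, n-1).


The Hilbert function for the polynomial ring in 7 variables is:
h(d) = C(d+n-1, n-1)
h(10) = C(10+7-1, 7-1) = C(16, 6)
= 16! / (6! * 10!)
= 8008

8008


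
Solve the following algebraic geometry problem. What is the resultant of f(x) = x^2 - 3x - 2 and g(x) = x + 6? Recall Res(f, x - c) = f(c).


For Res(f, x - c), we evaluate f at x = c.
f(-6) = (-6)^2 - 3*(-6) - 2
= 36 + 18 - 2
= 54 - 2 = 52
Res(f, g) = 52

52


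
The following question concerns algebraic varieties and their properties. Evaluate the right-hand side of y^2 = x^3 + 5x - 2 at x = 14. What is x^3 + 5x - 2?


Compute x^3 + 5x - 2 at x = 14:
x^3 = 14^3 = 2744
5*x = 5*14 = 70
Sum: 2744 + 70 - 2 = 2812

2812


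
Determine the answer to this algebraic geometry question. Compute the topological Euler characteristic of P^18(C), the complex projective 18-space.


The complex projective space P^18 has one cell in each even real dimension 0, 2, ..., 36.
The cohomology groups are H^{2k}(P^18) = Z for k = 0,...,18, and 0 otherwise.
Euler characteristic = sum of Betti numbers = 1 per even-dimensional cohomology group.
chi(P^18) = 18 + 1 = 19

19


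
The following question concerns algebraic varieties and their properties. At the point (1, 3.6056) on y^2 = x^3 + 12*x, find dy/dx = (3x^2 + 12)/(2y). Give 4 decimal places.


Using implicit differentiation of y^2 = x^3 + 12*x:
2y * dy/dx = 3x^2 + 12
dy/dx = (3x^2 + 12)/(2y)
Numerator: 3*1^2 + 12 = 15
Denominator: 2*3.6056 = 7.2112
dy/dx = 15/7.2112 = 2.0801

2.0801


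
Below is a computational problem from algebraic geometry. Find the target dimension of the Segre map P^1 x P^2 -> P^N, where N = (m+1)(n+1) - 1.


The Segre embedding maps P^m x P^n into P^N via
all products of coordinates from each factor.
N = (m+1)(n+1) - 1
N = (1+1)(2+1) - 1
N = 2*3 - 1
N = 6 - 1 = 5

5


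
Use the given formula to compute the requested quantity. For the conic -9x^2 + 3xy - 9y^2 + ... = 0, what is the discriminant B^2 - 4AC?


The discriminant of a conic Ax^2 + Bxy + Cy^2 + ... = 0 is B^2 - 4AC.
B^2 = 3^2 = 9
4AC = 4*(-9)*(-9) = 324
Discriminant = 9 - 324 = -315

-315


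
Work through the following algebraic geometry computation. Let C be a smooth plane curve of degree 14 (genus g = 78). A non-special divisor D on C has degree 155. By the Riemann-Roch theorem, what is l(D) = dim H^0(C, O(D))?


First, compute the genus of a smooth plane curve of degree 14:
g = (d-1)(d-2)/2 = (14-1)(14-2)/2 = 78
For a non-special divisor D (i.e., h^1(D) = 0), Riemann-Roch gives:
l(D) = deg(D) - g + 1
Since deg(D) = 155 >= 2g - 1 = 155, D is non-special.
l(D) = 155 - 78 + 1 = 78

78


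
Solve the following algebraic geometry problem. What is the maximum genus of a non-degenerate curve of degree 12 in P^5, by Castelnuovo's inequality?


Castelnuovo's bound: write d - 1 = m(r-1) + epsilon with 0 <= epsilon < r-1.
d - 1 = 12 - 1 = 11
r - 1 = 5 - 1 = 4
11 = 2*4 + 3, so m = 2, epsilon = 3
pi(d, r) = m(m-1)(r-1)/2 + m*epsilon
= 2*1*4/2 + 2*3
= 8/2 + 6
= 4 + 6 = 10

10


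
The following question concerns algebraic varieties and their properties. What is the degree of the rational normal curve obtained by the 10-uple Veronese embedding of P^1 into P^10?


The rational normal curve in P^10 is the image of P^1 under the 10-uple Veronese.
A general hyperplane in P^10 pulls back to a degree-10 form on P^1, which has 10 zeros,
so the curve meets a general hyperplane in 10 points. Degree = 10.

10


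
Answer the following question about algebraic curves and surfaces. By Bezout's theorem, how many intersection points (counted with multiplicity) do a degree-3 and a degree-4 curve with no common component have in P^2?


Bezout's theorem states the intersection count equals the product of degrees.
Intersection count = 3 * 4 = 12

12


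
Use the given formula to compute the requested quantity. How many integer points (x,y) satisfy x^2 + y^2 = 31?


Systematically check integer values of x where x^2 <= 31.
For each valid x, check if 31 - x^2 is a perfect square.
Total integer solutions found: 0

0


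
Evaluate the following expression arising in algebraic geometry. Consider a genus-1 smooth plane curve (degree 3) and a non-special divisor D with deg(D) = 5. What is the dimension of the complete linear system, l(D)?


First, compute the genus of a smooth plane curve of degree 3:
g = (d-1)(d-2)/2 = (3-1)(3-2)/2 = 1
For a non-special divisor D (i.e., h^1(D) = 0), Riemann-Roch gives:
l(D) = deg(D) - g + 1
Since deg(D) = 5 >= 2g - 1 = 1, D is non-special.
l(D) = 5 - 1 + 1 = 5

5


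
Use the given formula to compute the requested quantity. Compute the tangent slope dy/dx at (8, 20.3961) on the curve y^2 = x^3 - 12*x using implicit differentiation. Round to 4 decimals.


Using implicit differentiation of y^2 = x^3 - 12*x:
2y * dy/dx = 3x^2 - 12
dy/dx = (3x^2 - 12)/(2y)
Numerator: 3*8^2 - 12 = 180
Denominator: 2*20.3961 = 40.7922
dy/dx = 180/40.7922 = 4.4126

4.4126


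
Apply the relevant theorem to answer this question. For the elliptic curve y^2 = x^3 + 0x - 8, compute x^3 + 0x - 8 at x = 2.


Compute x^3 + 0x - 8 at x = 2:
x^3 = 2^3 = 8
0*x = 0*2 = 0
Sum: 8 + 0 - 8 = 0

0


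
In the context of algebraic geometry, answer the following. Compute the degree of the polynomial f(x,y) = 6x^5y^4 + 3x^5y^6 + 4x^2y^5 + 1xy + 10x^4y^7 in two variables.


Examine each term for its total degree (sum of exponents).
  Term '6x^5y^4' has total degree 5+4 = 9.
  Term '3x^5y^6' has total degree 5+6 = 11.
  Term '4x^2y^5' has total degree 2+5 = 7.
  Term '1xy' has total degree 1+1 = 2.
  Term '10x^4y^7' has total degree 4+7 = 11.
The maximum total degree among all terms is 11.

11


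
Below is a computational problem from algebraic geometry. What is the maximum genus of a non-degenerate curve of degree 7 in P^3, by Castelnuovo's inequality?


Castelnuovo's bound: write d - 1 = m(r-1) + epsilon with 0 <= epsilon < r-1.
d - 1 = 7 - 1 = 6
r - 1 = 3 - 1 = 2
6 = 3*2 + 0, so m = 3, epsilon = 0
pi(d, r) = m(m-1)(r-1)/2 + m*epsilon
= 3*2*2/2 + 3*0
= 12/2 + 0
= 6 + 0 = 6

6


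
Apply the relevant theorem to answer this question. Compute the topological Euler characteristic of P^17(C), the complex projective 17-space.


The complex projective space P^17 has one cell in each even real dimension 0, 2, ..., 34.
The cohomology groups are H^{2k}(P^17) = Z for k = 0,...,17, and 0 otherwise.
Euler characteristic = sum of Betti numbers = 1 per even-dimensional cohomology group.
chi(P^17) = 17 + 1 = 18

18


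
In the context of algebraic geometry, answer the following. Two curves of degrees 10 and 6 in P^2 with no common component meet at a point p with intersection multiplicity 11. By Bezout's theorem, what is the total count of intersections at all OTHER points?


By Bezout's theorem, the total intersection number is d1 * d2.
Total = 10 * 6 = 60
Intersection multiplicity at p = 11
Remaining intersections = 60 - 11 = 49

49


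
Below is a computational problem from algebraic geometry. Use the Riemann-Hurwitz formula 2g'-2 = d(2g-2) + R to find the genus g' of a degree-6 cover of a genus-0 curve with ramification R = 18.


Riemann-Hurwitz formula: 2g' - 2 = d(2g - 2) + R
Given: d = 6, g = 0, R = 18
2g' - 2 = 6*(2*0 - 2) + 18
2g' - 2 = 6*(-2) + 18
2g' - 2 = -12 + 18 = 6
2g' = 8
g' = 4

4


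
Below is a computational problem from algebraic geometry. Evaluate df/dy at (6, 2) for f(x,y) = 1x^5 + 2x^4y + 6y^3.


df/dy = 2*x^4 + 3*6*y^2
At (6,2): 2*6^4 + 3*6*2^2
= 2592 + 72
= 2664

2664


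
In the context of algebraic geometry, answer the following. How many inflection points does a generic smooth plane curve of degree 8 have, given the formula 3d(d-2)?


For a general smooth plane curve C of degree d, the inflection points are
the intersection of C with its Hessian curve, which has degree 3(d-2).
By Bezout, the total intersection number is d * 3(d-2) = 8 * 18 = 144.
For a general curve every flex is ordinary, so each contributes
multiplicity 1 to C·Hess(C), and the number of distinct inflection
points is 3d(d-2).
Inflection points = 3*8*(8-2) = 3*8*6 = 144

144


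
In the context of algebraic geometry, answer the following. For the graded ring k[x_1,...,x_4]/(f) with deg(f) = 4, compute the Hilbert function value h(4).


For R = k[x_1,...,x_n]/(f) with f homogeneous of degree e:
The Hilbert series is (1 - t^e)/(1 - t)^n.
So h(d) = C(d+n-1, n-1) - C(d-e+n-1, n-1) for d >= e.
With n=4, e=4, d=4:
C(4+4-1, 4-1) = C(7, 3) = 35
C(4-4+4-1, 4-1) = C(3, 3) = 1
h(4) = 35 - 1 = 34

34


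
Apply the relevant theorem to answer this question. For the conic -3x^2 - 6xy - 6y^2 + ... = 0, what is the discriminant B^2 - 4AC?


The discriminant of a conic Ax^2 + Bxy + Cy^2 + ... = 0 is B^2 - 4AC.
B^2 = (-6)^2 = 36
4AC = 4*(-3)*(-6) = 72
Discriminant = 36 - 72 = -36

-36


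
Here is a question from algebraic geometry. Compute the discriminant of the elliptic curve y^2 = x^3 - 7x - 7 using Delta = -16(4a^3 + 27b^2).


Compute each component:
4a^3 = 4*(-7)^3 = 4*(-343) = -1372
27b^2 = 27*(-7)^2 = 27*49 = 1323
4a^3 + 27b^2 = -1372 + 1323 = -49
Delta = -16*(-49) = 784

784


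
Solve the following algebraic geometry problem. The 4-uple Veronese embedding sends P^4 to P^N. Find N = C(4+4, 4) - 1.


The Veronese embedding v_d: P^n -> P^N maps each point to all
degree-d monomials in n+1 homogeneous coordinates.
N = C(n+d, d) - 1
N = C(4+4, 4) - 1
N = C(8, 4) - 1
C(8, 4) = 70
N = 70 - 1 = 69

69


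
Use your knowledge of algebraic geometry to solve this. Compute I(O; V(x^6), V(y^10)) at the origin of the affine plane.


The intersection multiplicity of V(x^a) and V(y^b) at the origin is:
I(O; V(x^6), V(y^10)) = dim_k(k[x,y]/(x^6, y^10))
A basis for k[x,y]/(x^6, y^10) is the set of monomials x^i * y^j
where 0 <= i < 6 and 0 <= j < 10.
The number of such monomials is 6 * 10 = 60

60


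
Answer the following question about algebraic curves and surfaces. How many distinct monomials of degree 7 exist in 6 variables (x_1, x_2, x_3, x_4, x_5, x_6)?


The number of degree-7 monomials in 6 variables is C(d+n-1, n-1).
= C(7+6-1, 6-1) = C(12, 5)
= 792

792


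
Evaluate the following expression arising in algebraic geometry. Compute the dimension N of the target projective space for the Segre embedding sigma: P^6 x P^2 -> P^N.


The Segre embedding maps P^m x P^n into P^N via
all products of coordinates from each factor.
N = (m+1)(n+1) - 1
N = (6+1)(2+1) - 1
N = 7*3 - 1
N = 21 - 1 = 20

20


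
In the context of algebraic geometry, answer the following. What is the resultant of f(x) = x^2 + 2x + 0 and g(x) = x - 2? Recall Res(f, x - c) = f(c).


For Res(f, x - c), we evaluate f at x = c.
f(2) = 2^2 + 2*2 + 0
= 4 + 4 + 0
= 8 + 0 = 8
Res(f, g) = 8

8


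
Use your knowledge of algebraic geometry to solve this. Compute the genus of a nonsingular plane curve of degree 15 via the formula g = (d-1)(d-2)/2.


Using the genus formula for smooth plane curves:
g = (d-1)(d-2)/2
g = (15-1)(15-2)/2
g = 14*13/2
g = 182/2 = 91

91


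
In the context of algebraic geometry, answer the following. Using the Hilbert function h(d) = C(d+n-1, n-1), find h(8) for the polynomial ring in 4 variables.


The Hilbert function for the polynomial ring in 4 variables is:
h(d) = C(d+n-1, n-1)
h(8) = C(8+4-1, 4-1) = C(11, 3)
= 11! / (3! * 8!)
= 165

165


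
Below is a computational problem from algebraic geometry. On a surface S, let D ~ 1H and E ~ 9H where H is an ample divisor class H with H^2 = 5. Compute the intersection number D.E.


Using bilinearity of the intersection pairing on a surface S:
(aH).(bH) = ab * (H.H)
We have H^2 = 5.
D.E = (1H).(9H) = 1*9*5
= 9*5
= 45

45


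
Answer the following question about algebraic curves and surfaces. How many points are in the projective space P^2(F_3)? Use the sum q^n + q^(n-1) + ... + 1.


P^2(F_3) has (q^(n+1) - 1)/(q - 1) points.
= 3^2 + 3^1 + 3^0
= 9 + 3 + 1
= 13

13


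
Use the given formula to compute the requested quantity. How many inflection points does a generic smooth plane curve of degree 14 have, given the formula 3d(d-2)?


For a general smooth plane curve C of degree d, the inflection points are
the intersection of C with its Hessian curve, which has degree 3(d-2).
By Bezout, the total intersection number is d * 3(d-2) = 14 * 36 = 504.
For a general curve every flex is ordinary, so each contributes
multiplicity 1 to C·Hess(C), and the number of distinct inflection
points is 3d(d-2).
Inflection points = 3*14*(14-2) = 3*14*12 = 504

504


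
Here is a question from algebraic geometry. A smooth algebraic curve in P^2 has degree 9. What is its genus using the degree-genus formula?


Using the genus formula for smooth plane curves:
g = (d-1)(d-2)/2
g = (9-1)(9-2)/2
g = 8*7/2
g = 56/2 = 28

28


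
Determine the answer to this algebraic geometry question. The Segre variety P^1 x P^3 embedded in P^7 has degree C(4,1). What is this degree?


The degree of the Segre variety P^1 x P^3 is C(m+n, m).
= C(4, 1)
= 4

4


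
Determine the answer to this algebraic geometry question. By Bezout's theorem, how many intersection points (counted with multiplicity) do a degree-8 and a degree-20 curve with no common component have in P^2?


Bezout's theorem states the intersection count equals the product of degrees.
Intersection count = 8 * 20 = 160

160


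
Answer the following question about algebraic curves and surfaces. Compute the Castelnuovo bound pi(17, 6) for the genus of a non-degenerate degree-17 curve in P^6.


Castelnuovo's bound: write d - 1 = m(r-1) + epsilon with 0 <= epsilon < r-1.
d - 1 = 17 - 1 = 16
r - 1 = 6 - 1 = 5
16 = 3*5 + 1, so m = 3, epsilon = 1
pi(d, r) = m(m-1)(r-1)/2 + m*epsilon
= 3*2*5/2 + 3*1
= 30/2 + 3
= 15 + 3 = 18

18


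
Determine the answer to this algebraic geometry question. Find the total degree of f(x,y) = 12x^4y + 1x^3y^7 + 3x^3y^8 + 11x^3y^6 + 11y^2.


Examine each term for its total degree (sum of exponents).
  Term '12x^4y' has total degree 4+1 = 5.
  Term '1x^3y^7' has total degree 3+7 = 10.
  Term '3x^3y^8' has total degree 3+8 = 11.
  Term '11x^3y^6' has total degree 3+6 = 9.
  Term '11y^2' has total degree 0+2 = 2.
The maximum total degree among all terms is 11.

11


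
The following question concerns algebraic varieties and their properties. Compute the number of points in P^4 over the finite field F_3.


P^4(F_3) has (q^(n+1) - 1)/(q - 1) points.
= 3^4 + 3^3 + 3^2 + 3^1 + 3^0
= 81 + 27 + 9 + 3 + 1
= 121

121


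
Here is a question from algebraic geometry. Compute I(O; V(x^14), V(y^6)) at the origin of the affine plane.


The intersection multiplicity of V(x^a) and V(y^b) at the origin is:
I(O; V(x^14), V(y^6)) = dim_k(k[x,y]/(x^14, y^6))
A basis for k[x,y]/(x^14, y^6) is the set of monomials x^i * y^j
where 0 <= i < 14 and 0 <= j < 6.
The number of such monomials is 14 * 6 = 84

84


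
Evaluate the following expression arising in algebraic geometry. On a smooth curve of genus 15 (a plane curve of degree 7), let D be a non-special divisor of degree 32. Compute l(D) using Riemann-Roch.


First, compute the genus of a smooth plane curve of degree 7:
g = (d-1)(d-2)/2 = (7-1)(7-2)/2 = 15
For a non-special divisor D (i.e., h^1(D) = 0), Riemann-Roch gives:
l(D) = deg(D) - g + 1
Since deg(D) = 32 >= 2g - 1 = 29, D is non-special.
l(D) = 32 - 15 + 1 = 18

18


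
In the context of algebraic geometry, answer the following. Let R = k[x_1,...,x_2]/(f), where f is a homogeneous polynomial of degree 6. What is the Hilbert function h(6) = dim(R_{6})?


For R = k[x_1,...,x_n]/(f) with f homogeneous of degree e:
The Hilbert series is (1 - t^e)/(1 - t)^n.
So h(d) = C(d+n-1, n-1) - C(d-e+n-1, n-1) for d >= e.
With n=2, e=6, d=6:
C(6+2-1, 2-1) = C(7, 1) = 7
C(6-6+2-1, 2-1) = C(1, 1) = 1
h(6) = 7 - 1 = 6

6


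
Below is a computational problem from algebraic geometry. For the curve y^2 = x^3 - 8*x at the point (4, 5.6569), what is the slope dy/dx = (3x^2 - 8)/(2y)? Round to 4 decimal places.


Using implicit differentiation of y^2 = x^3 - 8*x:
2y * dy/dx = 3x^2 - 8
dy/dx = (3x^2 - 8)/(2y)
Numerator: 3*4^2 - 8 = 40
Denominator: 2*5.6569 = 11.3138
dy/dx = 40/11.3138 = 3.5355

3.5355


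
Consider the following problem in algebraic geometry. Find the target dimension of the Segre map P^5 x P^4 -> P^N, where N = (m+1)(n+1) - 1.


The Segre embedding maps P^m x P^n into P^N via
all products of coordinates from each factor.
N = (m+1)(n+1) - 1
N = (5+1)(4+1) - 1
N = 6*5 - 1
N = 30 - 1 = 29

29
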